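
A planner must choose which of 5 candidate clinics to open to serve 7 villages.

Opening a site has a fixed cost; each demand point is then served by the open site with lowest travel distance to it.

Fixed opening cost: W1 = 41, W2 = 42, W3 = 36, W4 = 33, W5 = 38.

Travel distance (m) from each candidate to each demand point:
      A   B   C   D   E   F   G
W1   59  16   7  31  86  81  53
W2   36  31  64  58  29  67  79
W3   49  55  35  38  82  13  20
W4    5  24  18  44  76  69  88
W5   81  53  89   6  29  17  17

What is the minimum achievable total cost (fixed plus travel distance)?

Open {W4, W5}: assign each demand point to its cheapest open site.
  A→W4 5, B→W4 24, C→W4 18, D→W5 6, E→W5 29, F→W5 17, G→W5 17
  travel distance 116, fixed 71 → total 187.
Compare {W1, W4, W5}: travel distance 97 + fixed 112 = 209.
Compare {W3, W4, W5}: travel distance 112 + fixed 107 = 219.
Compare {W2, W4, W5}: travel distance 116 + fixed 113 = 229.
All other subsets cost ≥ 209. Minimum total cost: 187.

187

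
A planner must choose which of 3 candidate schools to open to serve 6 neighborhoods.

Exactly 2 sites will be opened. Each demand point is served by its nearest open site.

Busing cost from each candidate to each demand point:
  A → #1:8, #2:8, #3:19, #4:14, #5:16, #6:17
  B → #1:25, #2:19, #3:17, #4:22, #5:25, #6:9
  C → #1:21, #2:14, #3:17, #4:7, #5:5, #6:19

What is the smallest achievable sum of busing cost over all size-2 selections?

Open {A, C}.
  #1→A 8, #2→A 8, #3→C 17, #4→C 7, #5→C 5, #6→A 17  ⇒ total 62.
Compare {A, B}: total 72.
Compare {B, C}: total 73.

62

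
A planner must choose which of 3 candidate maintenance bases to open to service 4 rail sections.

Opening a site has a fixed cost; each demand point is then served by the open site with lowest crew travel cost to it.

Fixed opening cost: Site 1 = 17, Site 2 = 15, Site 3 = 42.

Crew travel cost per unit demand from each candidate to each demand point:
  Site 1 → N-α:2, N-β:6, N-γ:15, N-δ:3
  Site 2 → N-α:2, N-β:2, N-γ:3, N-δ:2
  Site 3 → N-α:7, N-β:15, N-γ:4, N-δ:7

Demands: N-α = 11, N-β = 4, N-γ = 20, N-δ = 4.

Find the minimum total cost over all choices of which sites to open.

Open {Site 2}: assign each demand point to its cheapest open site.
  N-α→Site 2 11×2=22, N-β→Site 2 4×2=8, N-γ→Site 2 20×3=60, N-δ→Site 2 4×2=8
  crew travel cost 98, fixed 15 → total 113.
Compare {Site 1, Site 2}: crew travel cost 98 + fixed 32 = 130.
Compare {Site 2, Site 3}: crew travel cost 98 + fixed 57 = 155.
Compare {Site 1, Site 2, Site 3}: crew travel cost 98 + fixed 74 = 172.
All other subsets cost ≥ 130. Minimum total cost: 113.

113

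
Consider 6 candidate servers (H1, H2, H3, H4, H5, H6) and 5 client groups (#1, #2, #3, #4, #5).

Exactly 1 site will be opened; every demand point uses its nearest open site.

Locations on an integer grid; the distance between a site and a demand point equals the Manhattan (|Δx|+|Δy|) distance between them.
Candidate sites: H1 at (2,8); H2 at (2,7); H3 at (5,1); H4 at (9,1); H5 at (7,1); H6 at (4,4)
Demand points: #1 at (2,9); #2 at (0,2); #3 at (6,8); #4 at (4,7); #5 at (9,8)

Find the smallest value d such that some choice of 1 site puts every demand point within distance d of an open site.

8

Open {H1}.
  Farthest demand point is #2 at distance 8 (to H1); all others are ≤ 8.
With {H2} the worst case is 8.
With {H6} the worst case is 9.
No size-1 selection achieves below 8.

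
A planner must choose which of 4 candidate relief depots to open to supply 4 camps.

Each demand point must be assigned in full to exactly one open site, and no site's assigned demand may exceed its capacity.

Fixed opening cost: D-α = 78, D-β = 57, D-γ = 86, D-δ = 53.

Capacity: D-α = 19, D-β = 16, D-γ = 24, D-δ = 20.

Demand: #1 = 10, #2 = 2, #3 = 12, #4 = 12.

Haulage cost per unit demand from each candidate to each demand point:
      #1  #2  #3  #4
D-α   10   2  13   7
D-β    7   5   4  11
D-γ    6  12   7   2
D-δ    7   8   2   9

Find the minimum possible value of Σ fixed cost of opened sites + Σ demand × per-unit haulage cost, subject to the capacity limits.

Open {D-γ, D-δ}; cheapest assignment that respects the capacities:
  D-γ (cap 24, load 22): #1, #4 — cost 10×6 + 12×2 = 84
  D-δ (cap 20, load 14): #2, #3 — cost 2×8 + 12×2 = 40
  Shipping 124, fixed 139 → total 263.
  Any other capacity-feasible assignment to {D-γ, D-δ} ships for at least 124.
Compare {D-β, D-γ}: its best feasible assignment gives total 285.
Compare {D-β, D-γ, D-δ}: its best feasible assignment gives total 314.
Every other set of open sites that can feasibly serve all demand totals ≥ 285 even under its best assignment. Minimum: 263.

263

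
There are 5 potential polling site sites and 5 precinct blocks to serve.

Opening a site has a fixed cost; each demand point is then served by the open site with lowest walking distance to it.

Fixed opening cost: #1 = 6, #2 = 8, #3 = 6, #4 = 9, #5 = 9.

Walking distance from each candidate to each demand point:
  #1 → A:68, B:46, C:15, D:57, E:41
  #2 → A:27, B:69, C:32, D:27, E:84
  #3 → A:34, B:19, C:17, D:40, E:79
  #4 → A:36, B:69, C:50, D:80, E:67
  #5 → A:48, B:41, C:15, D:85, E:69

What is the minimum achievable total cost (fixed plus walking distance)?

Open {#1, #2, #3}: assign each demand point to its cheapest open site.
  A→#2 27, B→#3 19, C→#1 15, D→#2 27, E→#1 41
  walking distance 129, fixed 20 → total 149.
Compare {#1, #2, #3, #4}: walking distance 129 + fixed 29 = 158.
Compare {#1, #2, #3, #5}: walking distance 129 + fixed 29 = 158.
Compare {#1, #3}: walking distance 149 + fixed 12 = 161.
All other subsets cost ≥ 158. Minimum total cost: 149.

149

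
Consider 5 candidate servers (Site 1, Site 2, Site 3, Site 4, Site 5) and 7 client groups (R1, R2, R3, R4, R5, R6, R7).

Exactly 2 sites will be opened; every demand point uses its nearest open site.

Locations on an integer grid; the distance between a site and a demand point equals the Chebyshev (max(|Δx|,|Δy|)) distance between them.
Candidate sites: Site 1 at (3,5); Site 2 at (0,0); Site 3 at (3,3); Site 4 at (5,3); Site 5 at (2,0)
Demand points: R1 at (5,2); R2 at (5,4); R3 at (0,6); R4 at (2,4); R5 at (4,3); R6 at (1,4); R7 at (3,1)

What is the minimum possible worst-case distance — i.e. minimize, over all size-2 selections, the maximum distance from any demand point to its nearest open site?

Open {Site 1, Site 2}.
  Farthest demand point is R1 at distance 3 (to Site 1); all others are ≤ 3.
With {Site 1, Site 3} the worst case is 3.
With {Site 1, Site 4} the worst case is 3.
No size-2 selection achieves below 3.

3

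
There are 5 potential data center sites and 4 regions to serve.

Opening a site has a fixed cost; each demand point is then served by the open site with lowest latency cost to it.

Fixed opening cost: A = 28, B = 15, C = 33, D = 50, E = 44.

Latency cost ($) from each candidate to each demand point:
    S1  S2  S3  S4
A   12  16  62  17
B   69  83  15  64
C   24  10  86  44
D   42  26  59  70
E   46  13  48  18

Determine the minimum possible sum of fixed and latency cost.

103

Open {A, B}: assign each demand point to its cheapest open site.
  S1→A 12, S2→A 16, S3→B 15, S4→A 17
  latency cost 60, fixed 43 → total 103.
Compare {A, B, C}: latency cost 54 + fixed 76 = 130.
Compare {A}: latency cost 107 + fixed 28 = 135.
Compare {B, C}: latency cost 93 + fixed 48 = 141.
All other subsets cost ≥ 130. Minimum total cost: 103.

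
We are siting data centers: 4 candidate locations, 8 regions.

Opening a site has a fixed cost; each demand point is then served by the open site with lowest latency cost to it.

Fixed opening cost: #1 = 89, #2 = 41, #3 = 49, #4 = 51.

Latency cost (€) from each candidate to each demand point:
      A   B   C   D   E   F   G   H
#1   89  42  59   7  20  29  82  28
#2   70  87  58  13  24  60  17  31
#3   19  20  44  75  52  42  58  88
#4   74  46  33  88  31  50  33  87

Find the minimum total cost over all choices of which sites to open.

Open {#2, #3}: assign each demand point to its cheapest open site.
  A→#3 19, B→#3 20, C→#3 44, D→#2 13, E→#2 24, F→#3 42, G→#2 17, H→#2 31
  latency cost 210, fixed 90 → total 300.
Compare {#2, #3, #4}: latency cost 199 + fixed 141 = 340.
Compare {#1, #3}: latency cost 225 + fixed 138 = 363.
Compare {#1, #2, #3}: latency cost 184 + fixed 179 = 363.
All other subsets cost ≥ 340. Minimum total cost: 300.

300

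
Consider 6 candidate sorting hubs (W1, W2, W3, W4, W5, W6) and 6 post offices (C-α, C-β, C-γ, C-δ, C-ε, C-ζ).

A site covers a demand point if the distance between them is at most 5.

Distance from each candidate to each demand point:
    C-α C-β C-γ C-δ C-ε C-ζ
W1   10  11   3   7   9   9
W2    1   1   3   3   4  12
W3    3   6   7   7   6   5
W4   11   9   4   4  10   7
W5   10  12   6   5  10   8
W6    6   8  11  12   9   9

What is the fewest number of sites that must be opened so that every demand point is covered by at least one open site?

2

Coverage sets (demand points within 5 of each site):
  W1: {C-γ}
  W2: {C-α, C-β, C-γ, C-δ, C-ε}
  W3: {C-α, C-ζ}
  W4: {C-γ, C-δ}
  W5: {C-δ}
  W6: {}
No single site covers all 6 demand points.
But {W2, W3} covers everything, so the minimum is 2.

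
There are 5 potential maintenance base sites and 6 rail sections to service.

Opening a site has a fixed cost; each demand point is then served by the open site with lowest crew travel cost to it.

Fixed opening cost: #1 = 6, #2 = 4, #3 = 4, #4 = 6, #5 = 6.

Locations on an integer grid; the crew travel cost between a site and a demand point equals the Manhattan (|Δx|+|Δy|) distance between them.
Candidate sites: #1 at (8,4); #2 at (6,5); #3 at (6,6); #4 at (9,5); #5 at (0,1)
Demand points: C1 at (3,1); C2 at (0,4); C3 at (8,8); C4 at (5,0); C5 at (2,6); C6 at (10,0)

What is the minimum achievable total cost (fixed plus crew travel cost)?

40

Open {#3, #5}: assign each demand point to its cheapest open site.
  C1→#5 3, C2→#5 3, C3→#3 4, C4→#5 6, C5→#3 4, C6→#3 10
  crew travel cost 30, fixed 10 → total 40.
Compare {#1, #5}: crew travel cost 29 + fixed 12 = 41.
Compare {#2, #5}: crew travel cost 31 + fixed 10 = 41.
Compare {#4, #5}: crew travel cost 29 + fixed 12 = 41.
All other subsets cost ≥ 41. Minimum total cost: 40.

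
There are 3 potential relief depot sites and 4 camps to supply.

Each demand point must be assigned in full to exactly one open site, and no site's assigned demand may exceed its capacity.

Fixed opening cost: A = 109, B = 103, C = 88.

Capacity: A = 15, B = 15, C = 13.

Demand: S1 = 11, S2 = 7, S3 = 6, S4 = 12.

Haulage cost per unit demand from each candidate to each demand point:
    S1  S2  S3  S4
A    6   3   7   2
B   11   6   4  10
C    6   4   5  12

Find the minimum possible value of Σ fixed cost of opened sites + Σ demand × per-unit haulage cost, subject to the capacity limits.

456

Open {A, B, C}; cheapest assignment that respects the capacities:
  A (cap 15, load 12): S4 — cost 12×2 = 24
  B (cap 15, load 13): S2, S3 — cost 7×6 + 6×4 = 66
  C (cap 13, load 11): S1 — cost 11×6 = 66
  Shipping 156, fixed 300 → total 456.
  Any other capacity-feasible assignment to {A, B, C} ships for at least 156.
Total demand is 36 and no other set of sites has combined capacity ≥ 36, so {A, B, C} is the only feasible choice of open sites. Minimum: 456.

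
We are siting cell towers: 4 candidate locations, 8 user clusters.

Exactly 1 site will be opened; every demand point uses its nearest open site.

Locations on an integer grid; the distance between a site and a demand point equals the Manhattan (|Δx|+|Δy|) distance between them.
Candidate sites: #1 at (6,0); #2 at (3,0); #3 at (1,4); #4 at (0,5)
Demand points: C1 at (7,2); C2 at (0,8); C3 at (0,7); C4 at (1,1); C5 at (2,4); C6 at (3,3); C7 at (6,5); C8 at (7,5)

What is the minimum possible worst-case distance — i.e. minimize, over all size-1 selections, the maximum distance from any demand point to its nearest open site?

8

Open {#3}.
  Farthest demand point is C1 at distance 8 (to #3); all others are ≤ 8.
With {#4} the worst case is 10.
With {#2} the worst case is 11.
No size-1 selection achieves below 8.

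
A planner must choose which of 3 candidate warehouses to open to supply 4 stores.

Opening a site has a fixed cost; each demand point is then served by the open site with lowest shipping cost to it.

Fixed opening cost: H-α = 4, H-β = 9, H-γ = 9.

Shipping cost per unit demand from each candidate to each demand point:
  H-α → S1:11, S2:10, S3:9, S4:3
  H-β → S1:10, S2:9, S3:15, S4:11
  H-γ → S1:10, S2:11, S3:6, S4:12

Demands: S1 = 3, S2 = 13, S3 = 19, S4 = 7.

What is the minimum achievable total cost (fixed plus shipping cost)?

Open {H-α, H-β, H-γ}: assign each demand point to its cheapest open site.
  S1→H-β 3×10=30, S2→H-β 13×9=117, S3→H-γ 19×6=114, S4→H-α 7×3=21
  shipping cost 282, fixed 22 → total 304.
Compare {H-α, H-γ}: shipping cost 295 + fixed 13 = 308.
Compare {H-α, H-β}: shipping cost 339 + fixed 13 = 352.
Compare {H-β, H-γ}: shipping cost 338 + fixed 18 = 356.
All other subsets cost ≥ 308. Minimum total cost: 304.

304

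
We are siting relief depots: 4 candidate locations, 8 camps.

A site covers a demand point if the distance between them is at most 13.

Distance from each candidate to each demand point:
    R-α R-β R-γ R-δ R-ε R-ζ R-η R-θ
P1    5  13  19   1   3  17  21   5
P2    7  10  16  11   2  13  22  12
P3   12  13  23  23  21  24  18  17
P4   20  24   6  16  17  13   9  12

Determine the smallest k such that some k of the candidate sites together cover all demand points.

2

Coverage sets (demand points within 13 of each site):
  P1: {R-α, R-β, R-δ, R-ε, R-θ}
  P2: {R-α, R-β, R-δ, R-ε, R-ζ, R-θ}
  P3: {R-α, R-β}
  P4: {R-γ, R-ζ, R-η, R-θ}
No single site covers all 8 demand points.
But {P1, P4} covers everything, so the minimum is 2.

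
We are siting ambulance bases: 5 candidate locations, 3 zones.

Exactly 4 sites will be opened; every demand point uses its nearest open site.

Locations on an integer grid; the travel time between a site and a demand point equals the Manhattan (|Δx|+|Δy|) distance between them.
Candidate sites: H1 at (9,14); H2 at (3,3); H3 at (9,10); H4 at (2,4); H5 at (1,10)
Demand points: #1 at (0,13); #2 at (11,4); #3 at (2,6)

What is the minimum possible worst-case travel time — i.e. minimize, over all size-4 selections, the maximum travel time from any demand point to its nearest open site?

8

Open {H1, H2, H3, H5}.
  Farthest demand point is #2 at travel time 8 (to H3); all others are ≤ 8.
With {H1, H3, H4, H5} the worst case is 8.
With {H2, H3, H4, H5} the worst case is 8.
No size-4 selection achieves below 8.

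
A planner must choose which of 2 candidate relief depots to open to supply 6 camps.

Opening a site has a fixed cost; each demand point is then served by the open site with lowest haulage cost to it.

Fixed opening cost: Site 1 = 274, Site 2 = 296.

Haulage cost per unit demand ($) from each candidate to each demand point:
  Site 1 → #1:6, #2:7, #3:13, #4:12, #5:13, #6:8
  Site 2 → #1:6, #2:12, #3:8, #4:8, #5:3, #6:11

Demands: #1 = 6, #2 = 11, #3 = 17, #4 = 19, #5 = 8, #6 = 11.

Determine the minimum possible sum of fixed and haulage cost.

897

Open {Site 2}: assign each demand point to its cheapest open site.
  #1→Site 2 6×6=36, #2→Site 2 11×12=132, #3→Site 2 17×8=136, #4→Site 2 19×8=152, #5→Site 2 8×3=24, #6→Site 2 11×11=121
  haulage cost 601, fixed 296 → total 897.
Compare {Site 1}: haulage cost 754 + fixed 274 = 1028.
Compare {Site 1, Site 2}: haulage cost 513 + fixed 570 = 1083.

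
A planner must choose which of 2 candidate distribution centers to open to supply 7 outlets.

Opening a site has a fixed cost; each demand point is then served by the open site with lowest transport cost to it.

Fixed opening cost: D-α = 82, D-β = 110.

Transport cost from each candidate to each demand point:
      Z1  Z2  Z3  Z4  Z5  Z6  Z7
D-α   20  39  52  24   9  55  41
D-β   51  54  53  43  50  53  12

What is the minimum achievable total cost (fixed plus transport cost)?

322

Open {D-α}: assign each demand point to its cheapest open site.
  Z1→D-α 20, Z2→D-α 39, Z3→D-α 52, Z4→D-α 24, Z5→D-α 9, Z6→D-α 55, Z7→D-α 41
  transport cost 240, fixed 82 → total 322.
Compare {D-α, D-β}: transport cost 209 + fixed 192 = 401.
Compare {D-β}: transport cost 316 + fixed 110 = 426.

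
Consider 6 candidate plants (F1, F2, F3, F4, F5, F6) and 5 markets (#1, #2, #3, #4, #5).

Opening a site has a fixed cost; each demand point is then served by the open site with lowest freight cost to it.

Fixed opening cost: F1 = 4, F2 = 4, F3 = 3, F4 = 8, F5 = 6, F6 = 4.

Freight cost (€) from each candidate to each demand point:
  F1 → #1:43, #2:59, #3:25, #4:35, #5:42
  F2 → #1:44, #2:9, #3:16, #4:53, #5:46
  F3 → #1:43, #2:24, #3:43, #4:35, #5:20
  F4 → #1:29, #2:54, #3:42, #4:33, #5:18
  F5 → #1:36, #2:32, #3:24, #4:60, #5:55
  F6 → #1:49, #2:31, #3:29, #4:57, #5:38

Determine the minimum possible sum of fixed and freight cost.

Open {F2, F4}: assign each demand point to its cheapest open site.
  #1→F4 29, #2→F2 9, #3→F2 16, #4→F4 33, #5→F4 18
  freight cost 105, fixed 12 → total 117.
Compare {F2, F3, F4}: freight cost 105 + fixed 15 = 120.
Compare {F1, F2, F4}: freight cost 105 + fixed 16 = 121.
Compare {F2, F4, F6}: freight cost 105 + fixed 16 = 121.
All other subsets cost ≥ 120. Minimum total cost: 117.

117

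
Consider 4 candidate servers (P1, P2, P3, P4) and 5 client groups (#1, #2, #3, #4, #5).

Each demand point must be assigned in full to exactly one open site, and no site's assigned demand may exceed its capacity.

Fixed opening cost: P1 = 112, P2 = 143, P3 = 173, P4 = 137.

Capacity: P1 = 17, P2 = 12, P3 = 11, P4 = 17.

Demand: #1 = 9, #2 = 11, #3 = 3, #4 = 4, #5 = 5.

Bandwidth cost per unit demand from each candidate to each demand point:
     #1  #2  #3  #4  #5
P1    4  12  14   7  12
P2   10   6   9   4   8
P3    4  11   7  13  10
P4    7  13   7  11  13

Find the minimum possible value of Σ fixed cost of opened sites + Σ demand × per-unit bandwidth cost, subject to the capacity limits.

558

Open {P1, P4}; cheapest assignment that respects the capacities:
  P1 (cap 17, load 15): #2, #4 — cost 11×12 + 4×7 = 160
  P4 (cap 17, load 17): #1, #3, #5 — cost 9×7 + 3×7 + 5×13 = 149
  Shipping 309, fixed 249 → total 558.
  Any other capacity-feasible assignment to {P1, P4} ships for at least 309.
Compare {P1, P2, P4}: its best feasible assignment gives total 608.
Compare {P1, P2, P3}: its best feasible assignment gives total 629.
Every other set of open sites that can feasibly serve all demand totals ≥ 608 even under its best assignment. Minimum: 558.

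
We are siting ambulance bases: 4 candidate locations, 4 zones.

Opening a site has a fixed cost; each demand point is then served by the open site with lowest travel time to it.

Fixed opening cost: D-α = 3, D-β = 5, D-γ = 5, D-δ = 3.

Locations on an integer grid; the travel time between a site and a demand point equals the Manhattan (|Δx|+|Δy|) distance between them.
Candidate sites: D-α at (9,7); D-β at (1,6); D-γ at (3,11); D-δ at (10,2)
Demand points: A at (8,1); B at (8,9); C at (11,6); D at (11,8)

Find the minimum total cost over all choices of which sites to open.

Open {D-α, D-δ}: assign each demand point to its cheapest open site.
  A→D-δ 3, B→D-α 3, C→D-α 3, D→D-α 3
  travel time 12, fixed 6 → total 18.
Compare {D-α}: travel time 16 + fixed 3 = 19.
Compare {D-α, D-β, D-δ}: travel time 12 + fixed 11 = 23.
Compare {D-α, D-γ, D-δ}: travel time 12 + fixed 11 = 23.
All other subsets cost ≥ 19. Minimum total cost: 18.

18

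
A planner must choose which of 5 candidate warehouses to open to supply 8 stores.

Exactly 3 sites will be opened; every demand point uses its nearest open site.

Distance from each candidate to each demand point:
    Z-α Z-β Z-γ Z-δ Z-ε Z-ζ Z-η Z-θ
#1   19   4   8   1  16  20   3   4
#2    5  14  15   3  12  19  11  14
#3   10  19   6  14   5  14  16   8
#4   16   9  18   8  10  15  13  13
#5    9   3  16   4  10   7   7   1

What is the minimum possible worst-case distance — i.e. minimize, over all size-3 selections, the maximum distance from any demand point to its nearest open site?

Open {#2, #3, #5}.
  Farthest demand point is Z-ζ at distance 7 (to #5); all others are ≤ 7.
With {#1, #3, #5} the worst case is 9.
With {#3, #4, #5} the worst case is 9.
No size-3 selection achieves below 7.

7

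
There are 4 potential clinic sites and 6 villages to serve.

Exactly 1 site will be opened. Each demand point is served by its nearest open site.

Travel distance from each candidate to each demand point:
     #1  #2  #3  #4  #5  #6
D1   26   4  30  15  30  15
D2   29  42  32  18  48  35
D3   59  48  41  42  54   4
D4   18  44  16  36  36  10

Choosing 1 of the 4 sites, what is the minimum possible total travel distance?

120

Open {D1}.
  #1→D1 26, #2→D1 4, #3→D1 30, #4→D1 15, #5→D1 30, #6→D1 15  ⇒ total 120.
Compare {D4}: total 160.
Compare {D2}: total 204.
No size-1 selection does better; minimum is 120.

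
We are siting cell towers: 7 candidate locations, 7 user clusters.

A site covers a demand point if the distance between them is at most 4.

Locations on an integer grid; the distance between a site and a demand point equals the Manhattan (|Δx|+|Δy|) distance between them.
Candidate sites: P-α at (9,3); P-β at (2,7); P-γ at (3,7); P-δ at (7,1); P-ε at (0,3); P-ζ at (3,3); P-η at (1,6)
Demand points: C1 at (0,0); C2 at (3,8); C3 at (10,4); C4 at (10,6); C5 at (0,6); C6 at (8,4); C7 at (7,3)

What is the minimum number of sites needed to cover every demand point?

Coverage sets (demand points within 4 of each site):
  P-α: {C3, C4, C6, C7}
  P-β: {C2, C5}
  P-γ: {C2, C5}
  P-δ: {C6, C7}
  P-ε: {C1, C5}
  P-ζ: {C7}
  P-η: {C2, C5}
No 2 sites suffice: every size-2 union leaves at least one demand point uncovered.
But {P-α, P-β, P-ε} covers everything, so the minimum is 3.

3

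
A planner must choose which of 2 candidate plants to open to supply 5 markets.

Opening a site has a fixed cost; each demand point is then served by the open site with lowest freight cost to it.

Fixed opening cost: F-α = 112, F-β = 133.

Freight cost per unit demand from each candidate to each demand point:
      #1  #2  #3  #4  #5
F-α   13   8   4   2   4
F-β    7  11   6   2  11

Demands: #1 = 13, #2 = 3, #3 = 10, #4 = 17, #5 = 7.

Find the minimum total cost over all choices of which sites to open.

407

Open {F-α}: assign each demand point to its cheapest open site.
  #1→F-α 13×13=169, #2→F-α 3×8=24, #3→F-α 10×4=40, #4→F-α 17×2=34, #5→F-α 7×4=28
  freight cost 295, fixed 112 → total 407.
Compare {F-β}: freight cost 295 + fixed 133 = 428.
Compare {F-α, F-β}: freight cost 217 + fixed 245 = 462.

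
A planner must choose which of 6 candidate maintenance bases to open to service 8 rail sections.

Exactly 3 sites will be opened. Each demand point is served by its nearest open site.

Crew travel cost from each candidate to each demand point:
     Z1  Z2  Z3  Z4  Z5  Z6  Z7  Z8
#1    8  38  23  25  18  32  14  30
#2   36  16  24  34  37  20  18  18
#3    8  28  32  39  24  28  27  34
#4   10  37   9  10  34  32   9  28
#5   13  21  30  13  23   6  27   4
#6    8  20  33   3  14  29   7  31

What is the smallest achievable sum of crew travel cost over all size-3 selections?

71

Open {#4, #5, #6}.
  Z1→#6 8, Z2→#6 20, Z3→#4 9, Z4→#6 3, Z5→#6 14, Z6→#5 6, Z7→#6 7, Z8→#5 4  ⇒ total 71.
Compare {#2, #5, #6}: total 82.
Compare {#1, #4, #5}: total 85.
No size-3 selection does better; minimum is 71.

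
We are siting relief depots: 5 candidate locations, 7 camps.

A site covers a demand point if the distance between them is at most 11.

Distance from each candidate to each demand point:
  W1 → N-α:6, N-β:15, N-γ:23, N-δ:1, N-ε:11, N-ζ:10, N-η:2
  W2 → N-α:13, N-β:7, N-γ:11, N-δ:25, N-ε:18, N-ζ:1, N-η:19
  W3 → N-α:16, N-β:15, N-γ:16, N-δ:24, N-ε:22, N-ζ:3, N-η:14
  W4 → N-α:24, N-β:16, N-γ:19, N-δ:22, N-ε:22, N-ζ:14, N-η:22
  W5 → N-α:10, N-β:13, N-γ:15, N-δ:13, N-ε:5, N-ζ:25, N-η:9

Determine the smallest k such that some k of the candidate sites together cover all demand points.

Coverage sets (demand points within 11 of each site):
  W1: {N-α, N-δ, N-ε, N-ζ, N-η}
  W2: {N-β, N-γ, N-ζ}
  W3: {N-ζ}
  W4: {}
  W5: {N-α, N-ε, N-η}
No single site covers all 7 demand points.
But {W1, W2} covers everything, so the minimum is 2.

2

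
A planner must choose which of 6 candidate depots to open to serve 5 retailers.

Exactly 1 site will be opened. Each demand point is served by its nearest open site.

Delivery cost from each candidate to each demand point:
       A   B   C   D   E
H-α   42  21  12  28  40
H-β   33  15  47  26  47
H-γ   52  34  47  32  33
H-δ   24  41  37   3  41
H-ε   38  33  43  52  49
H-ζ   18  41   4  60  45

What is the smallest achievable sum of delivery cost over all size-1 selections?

Open {H-α}.
  A→H-α 42, B→H-α 21, C→H-α 12, D→H-α 28, E→H-α 40  ⇒ total 143.
Compare {H-δ}: total 146.
Compare {H-β}: total 168.
No size-1 selection does better; minimum is 143.

143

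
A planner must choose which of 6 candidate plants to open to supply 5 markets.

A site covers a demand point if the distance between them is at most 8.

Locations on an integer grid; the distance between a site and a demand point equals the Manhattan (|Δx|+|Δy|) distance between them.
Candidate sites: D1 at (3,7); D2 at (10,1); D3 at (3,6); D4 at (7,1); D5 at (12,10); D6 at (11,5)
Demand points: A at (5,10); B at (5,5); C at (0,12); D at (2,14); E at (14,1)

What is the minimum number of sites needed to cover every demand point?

Coverage sets (demand points within 8 of each site):
  D1: {A, B, C, D}
  D2: {E}
  D3: {A, B}
  D4: {B, E}
  D5: {A}
  D6: {B, E}
No single site covers all 5 demand points.
But {D1, D2} covers everything, so the minimum is 2.

2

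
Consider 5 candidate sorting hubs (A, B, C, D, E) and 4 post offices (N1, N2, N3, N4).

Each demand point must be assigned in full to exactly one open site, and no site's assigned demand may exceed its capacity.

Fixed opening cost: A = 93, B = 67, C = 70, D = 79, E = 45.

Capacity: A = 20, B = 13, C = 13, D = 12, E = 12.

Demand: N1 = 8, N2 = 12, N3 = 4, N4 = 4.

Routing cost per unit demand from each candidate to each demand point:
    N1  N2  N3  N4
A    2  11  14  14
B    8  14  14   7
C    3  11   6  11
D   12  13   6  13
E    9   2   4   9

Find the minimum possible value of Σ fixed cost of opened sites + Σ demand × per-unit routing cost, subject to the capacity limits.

Open {B, C, E}; cheapest assignment that respects the capacities:
  B (cap 13, load 4): N4 — cost 4×7 = 28
  C (cap 13, load 12): N1, N3 — cost 8×3 + 4×6 = 48
  E (cap 12, load 12): N2 — cost 12×2 = 24
  Shipping 100, fixed 182 → total 282.
  Any other capacity-feasible assignment to {B, C, E} ships for at least 100.
Compare {A, E}: its best feasible assignment gives total 290.
Compare {C, D, E}: its best feasible assignment gives total 310.
Every other set of open sites that can feasibly serve all demand totals ≥ 290 even under its best assignment. Minimum: 282.

282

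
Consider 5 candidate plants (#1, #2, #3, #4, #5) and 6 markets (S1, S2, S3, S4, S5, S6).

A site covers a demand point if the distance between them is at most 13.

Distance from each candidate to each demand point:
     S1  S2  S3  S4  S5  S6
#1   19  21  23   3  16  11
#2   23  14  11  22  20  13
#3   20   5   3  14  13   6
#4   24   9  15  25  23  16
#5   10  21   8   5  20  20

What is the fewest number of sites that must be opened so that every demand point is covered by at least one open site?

2

Coverage sets (demand points within 13 of each site):
  #1: {S4, S6}
  #2: {S3, S6}
  #3: {S2, S3, S5, S6}
  #4: {S2}
  #5: {S1, S3, S4}
No single site covers all 6 demand points.
But {#3, #5} covers everything, so the minimum is 2.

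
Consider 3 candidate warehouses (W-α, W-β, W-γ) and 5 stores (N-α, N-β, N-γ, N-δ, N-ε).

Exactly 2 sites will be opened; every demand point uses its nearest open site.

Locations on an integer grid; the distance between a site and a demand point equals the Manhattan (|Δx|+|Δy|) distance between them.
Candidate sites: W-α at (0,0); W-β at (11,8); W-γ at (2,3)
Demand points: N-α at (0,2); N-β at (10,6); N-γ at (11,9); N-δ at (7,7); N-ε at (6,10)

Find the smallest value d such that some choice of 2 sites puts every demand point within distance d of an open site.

7

Open {W-α, W-β}.
  Farthest demand point is N-ε at distance 7 (to W-β); all others are ≤ 7.
With {W-β, W-γ} the worst case is 7.
With {W-α, W-γ} the worst case is 15.
No size-2 selection achieves below 7.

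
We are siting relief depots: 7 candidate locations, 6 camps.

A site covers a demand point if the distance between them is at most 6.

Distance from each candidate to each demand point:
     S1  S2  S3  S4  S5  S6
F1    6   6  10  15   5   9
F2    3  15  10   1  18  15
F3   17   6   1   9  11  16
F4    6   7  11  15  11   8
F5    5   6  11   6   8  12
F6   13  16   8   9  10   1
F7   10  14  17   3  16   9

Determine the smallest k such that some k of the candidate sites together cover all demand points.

4

Coverage sets (demand points within 6 of each site):
  F1: {S1, S2, S5}
  F2: {S1, S4}
  F3: {S2, S3}
  F4: {S1}
  F5: {S1, S2, S4}
  F6: {S6}
  F7: {S4}
No 3 sites suffice: every size-3 union leaves at least one demand point uncovered.
But {F1, F2, F3, F6} covers everything, so the minimum is 4.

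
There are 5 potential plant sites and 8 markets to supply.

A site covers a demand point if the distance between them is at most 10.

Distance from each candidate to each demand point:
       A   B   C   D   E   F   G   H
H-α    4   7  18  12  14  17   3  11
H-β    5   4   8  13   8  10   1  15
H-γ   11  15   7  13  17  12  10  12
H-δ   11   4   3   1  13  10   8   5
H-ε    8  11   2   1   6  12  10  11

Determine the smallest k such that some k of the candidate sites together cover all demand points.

Coverage sets (demand points within 10 of each site):
  H-α: {A, B, G}
  H-β: {A, B, C, E, F, G}
  H-γ: {C, G}
  H-δ: {B, C, D, F, G, H}
  H-ε: {A, C, D, E, G}
No single site covers all 8 demand points.
But {H-β, H-δ} covers everything, so the minimum is 2.

2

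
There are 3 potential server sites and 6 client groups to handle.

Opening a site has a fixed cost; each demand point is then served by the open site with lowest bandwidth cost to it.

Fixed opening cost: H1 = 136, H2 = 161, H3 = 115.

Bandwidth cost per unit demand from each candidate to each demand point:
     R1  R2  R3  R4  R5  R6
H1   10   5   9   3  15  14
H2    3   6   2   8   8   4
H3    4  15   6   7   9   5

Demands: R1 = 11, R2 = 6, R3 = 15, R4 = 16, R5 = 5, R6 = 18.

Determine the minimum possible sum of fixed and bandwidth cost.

Open {H2}: assign each demand point to its cheapest open site.
  R1→H2 11×3=33, R2→H2 6×6=36, R3→H2 15×2=30, R4→H2 16×8=128, R5→H2 5×8=40, R6→H2 18×4=72
  bandwidth cost 339, fixed 161 → total 500.
Compare {H1, H2}: bandwidth cost 253 + fixed 297 = 550.
Compare {H3}: bandwidth cost 471 + fixed 115 = 586.
Compare {H1, H3}: bandwidth cost 347 + fixed 251 = 598.
All other subsets cost ≥ 550. Minimum total cost: 500.

500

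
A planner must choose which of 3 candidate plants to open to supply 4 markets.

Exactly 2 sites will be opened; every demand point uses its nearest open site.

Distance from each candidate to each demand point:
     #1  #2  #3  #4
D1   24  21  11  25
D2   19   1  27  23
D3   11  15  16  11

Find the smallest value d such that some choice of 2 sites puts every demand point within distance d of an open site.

15

Open {D1, D3}.
  Farthest demand point is #2 at distance 15 (to D3); all others are ≤ 15.
With {D2, D3} the worst case is 16.
With {D1, D2} the worst case is 23.
No size-2 selection achieves below 15.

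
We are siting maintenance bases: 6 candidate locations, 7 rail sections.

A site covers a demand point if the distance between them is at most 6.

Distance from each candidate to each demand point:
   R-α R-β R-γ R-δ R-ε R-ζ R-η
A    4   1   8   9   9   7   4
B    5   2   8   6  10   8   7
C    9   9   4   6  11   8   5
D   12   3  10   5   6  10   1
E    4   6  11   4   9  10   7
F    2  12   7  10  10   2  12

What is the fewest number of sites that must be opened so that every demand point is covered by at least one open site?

Coverage sets (demand points within 6 of each site):
  A: {R-α, R-β, R-η}
  B: {R-α, R-β, R-δ}
  C: {R-γ, R-δ, R-η}
  D: {R-β, R-δ, R-ε, R-η}
  E: {R-α, R-β, R-δ}
  F: {R-α, R-ζ}
No 2 sites suffice: every size-2 union leaves at least one demand point uncovered.
But {C, D, F} covers everything, so the minimum is 3.

3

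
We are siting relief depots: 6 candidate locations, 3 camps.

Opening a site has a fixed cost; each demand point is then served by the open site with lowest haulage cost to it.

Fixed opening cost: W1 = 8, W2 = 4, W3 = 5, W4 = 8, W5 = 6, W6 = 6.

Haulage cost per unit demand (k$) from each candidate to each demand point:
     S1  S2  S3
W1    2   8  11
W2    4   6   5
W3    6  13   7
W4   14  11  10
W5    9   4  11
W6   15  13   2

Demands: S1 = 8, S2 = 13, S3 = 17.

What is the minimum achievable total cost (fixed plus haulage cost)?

Open {W1, W5, W6}: assign each demand point to its cheapest open site.
  S1→W1 8×2=16, S2→W5 13×4=52, S3→W6 17×2=34
  haulage cost 102, fixed 20 → total 122.
Compare {W1, W2, W5, W6}: haulage cost 102 + fixed 24 = 126.
Compare {W1, W3, W5, W6}: haulage cost 102 + fixed 25 = 127.
Compare {W1, W4, W5, W6}: haulage cost 102 + fixed 28 = 130.
All other subsets cost ≥ 126. Minimum total cost: 122.

122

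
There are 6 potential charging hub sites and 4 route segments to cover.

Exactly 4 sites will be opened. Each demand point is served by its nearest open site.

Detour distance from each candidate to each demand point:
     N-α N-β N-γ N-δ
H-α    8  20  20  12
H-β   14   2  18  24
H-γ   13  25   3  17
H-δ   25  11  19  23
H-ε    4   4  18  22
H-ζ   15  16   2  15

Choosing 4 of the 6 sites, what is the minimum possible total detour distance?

Open {H-α, H-β, H-ε, H-ζ}.
  N-α→H-ε 4, N-β→H-β 2, N-γ→H-ζ 2, N-δ→H-α 12  ⇒ total 20.
Compare {H-α, H-β, H-γ, H-ε}: total 21.
Compare {H-α, H-γ, H-ε, H-ζ}: total 22.
No size-4 selection does better; minimum is 20.

20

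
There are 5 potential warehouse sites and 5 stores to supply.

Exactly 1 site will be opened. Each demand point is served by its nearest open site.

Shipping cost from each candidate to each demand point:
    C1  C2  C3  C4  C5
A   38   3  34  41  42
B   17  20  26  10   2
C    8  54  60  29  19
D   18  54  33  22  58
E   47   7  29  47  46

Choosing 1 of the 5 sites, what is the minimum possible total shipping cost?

75

Open {B}.
  C1→B 17, C2→B 20, C3→B 26, C4→B 10, C5→B 2  ⇒ total 75.
Compare {A}: total 158.
Compare {C}: total 170.
No size-1 selection does better; minimum is 75.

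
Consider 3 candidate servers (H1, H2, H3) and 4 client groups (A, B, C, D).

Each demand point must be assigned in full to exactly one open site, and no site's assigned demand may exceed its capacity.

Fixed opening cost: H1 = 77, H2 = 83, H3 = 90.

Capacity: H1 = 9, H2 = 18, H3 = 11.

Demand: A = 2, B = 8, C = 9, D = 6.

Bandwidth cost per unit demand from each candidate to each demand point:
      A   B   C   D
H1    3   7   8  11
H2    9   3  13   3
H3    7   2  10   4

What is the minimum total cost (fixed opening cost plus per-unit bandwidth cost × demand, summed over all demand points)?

292

Open {H1, H2}; cheapest assignment that respects the capacities:
  H1 (cap 9, load 9): C — cost 9×8 = 72
  H2 (cap 18, load 16): A, B, D — cost 2×9 + 8×3 + 6×3 = 60
  Shipping 132, fixed 160 → total 292.
  Any other capacity-feasible assignment to {H1, H2} ships for at least 132.
Compare {H2, H3}: its best feasible assignment gives total 319.
Compare {H1, H2, H3}: its best feasible assignment gives total 370.
Every other set of open sites that can feasibly serve all demand totals ≥ 319 even under its best assignment. Minimum: 292.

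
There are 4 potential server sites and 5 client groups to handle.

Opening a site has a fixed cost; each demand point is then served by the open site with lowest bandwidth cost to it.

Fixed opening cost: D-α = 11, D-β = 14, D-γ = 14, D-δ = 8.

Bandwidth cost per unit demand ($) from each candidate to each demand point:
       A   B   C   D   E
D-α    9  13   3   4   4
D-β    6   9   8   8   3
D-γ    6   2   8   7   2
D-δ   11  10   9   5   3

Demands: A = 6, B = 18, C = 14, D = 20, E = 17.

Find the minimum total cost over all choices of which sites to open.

253

Open {D-α, D-γ}: assign each demand point to its cheapest open site.
  A→D-γ 6×6=36, B→D-γ 18×2=36, C→D-α 14×3=42, D→D-α 20×4=80, E→D-γ 17×2=34
  bandwidth cost 228, fixed 25 → total 253.
Compare {D-α, D-γ, D-δ}: bandwidth cost 228 + fixed 33 = 261.
Compare {D-α, D-β, D-γ}: bandwidth cost 228 + fixed 39 = 267.
Compare {D-α, D-β, D-γ, D-δ}: bandwidth cost 228 + fixed 47 = 275.
All other subsets cost ≥ 261. Minimum total cost: 253.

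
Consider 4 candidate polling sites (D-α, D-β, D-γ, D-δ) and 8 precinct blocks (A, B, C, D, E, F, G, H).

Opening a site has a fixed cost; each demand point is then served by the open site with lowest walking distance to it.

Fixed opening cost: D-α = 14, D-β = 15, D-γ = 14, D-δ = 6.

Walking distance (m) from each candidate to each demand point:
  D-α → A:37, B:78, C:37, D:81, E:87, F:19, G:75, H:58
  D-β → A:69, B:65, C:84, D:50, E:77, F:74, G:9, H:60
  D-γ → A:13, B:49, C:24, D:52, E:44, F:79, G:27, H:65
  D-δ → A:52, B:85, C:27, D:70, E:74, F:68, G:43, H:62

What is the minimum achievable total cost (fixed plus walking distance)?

Open {D-α, D-β, D-γ}: assign each demand point to its cheapest open site.
  A→D-γ 13, B→D-γ 49, C→D-γ 24, D→D-β 50, E→D-γ 44, F→D-α 19, G→D-β 9, H→D-α 58
  walking distance 266, fixed 43 → total 309.
Compare {D-α, D-γ}: walking distance 286 + fixed 28 = 314.
Compare {D-α, D-β, D-γ, D-δ}: walking distance 266 + fixed 49 = 315.
Compare {D-α, D-γ, D-δ}: walking distance 286 + fixed 34 = 320.
All other subsets cost ≥ 314. Minimum total cost: 309.

309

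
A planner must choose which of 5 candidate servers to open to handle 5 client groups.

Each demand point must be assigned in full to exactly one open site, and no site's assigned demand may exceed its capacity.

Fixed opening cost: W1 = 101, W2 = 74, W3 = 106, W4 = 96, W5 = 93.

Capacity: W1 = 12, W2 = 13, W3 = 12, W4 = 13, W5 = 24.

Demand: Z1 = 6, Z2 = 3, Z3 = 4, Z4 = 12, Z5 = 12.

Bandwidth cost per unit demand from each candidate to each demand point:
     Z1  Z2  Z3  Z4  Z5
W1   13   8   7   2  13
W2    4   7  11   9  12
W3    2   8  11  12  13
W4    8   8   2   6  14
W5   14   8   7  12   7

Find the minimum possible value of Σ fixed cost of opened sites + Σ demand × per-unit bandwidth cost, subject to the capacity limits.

Open {W1, W2, W5}; cheapest assignment that respects the capacities:
  W1 (cap 12, load 12): Z4 — cost 12×2 = 24
  W2 (cap 13, load 9): Z1, Z2 — cost 6×4 + 3×7 = 45
  W5 (cap 24, load 16): Z3, Z5 — cost 4×7 + 12×7 = 112
  Shipping 181, fixed 268 → total 449.
  Any other capacity-feasible assignment to {W1, W2, W5} ships for at least 181.
Compare {W1, W3, W5}: its best feasible assignment gives total 472.
Compare {W1, W4, W5}: its best feasible assignment gives total 478.
Every other set of open sites that can feasibly serve all demand totals ≥ 472 even under its best assignment. Minimum: 449.

449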